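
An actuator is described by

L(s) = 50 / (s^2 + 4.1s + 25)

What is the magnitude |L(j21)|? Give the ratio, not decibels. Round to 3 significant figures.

0.118

At s = jω = j21:
quadratic: (j21)² + 4.1·j21 + 25 = -416 + j86.1 → |·| ≈ 424.82, ∠ ≈ 168.31°
|L| = 50 / 424.82 ≈ 0.1177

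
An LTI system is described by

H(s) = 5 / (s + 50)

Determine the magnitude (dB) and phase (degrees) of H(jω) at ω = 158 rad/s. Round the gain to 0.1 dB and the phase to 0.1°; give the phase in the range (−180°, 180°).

At s = jω = j158:
pole (s+50): 50 + j158 → |·| = √(50²+158²) = √27464 ≈ 165.72, ∠ = arctan(158/50) ≈ 72.44°
|H| = 5 / 165.72 ≈ 0.030171
Gain = 20 log₁₀(0.030171) ≈ -30.41 dB
∠H = 0.00° − 72.44° = -72.44°

-30.4 dB, -72.4°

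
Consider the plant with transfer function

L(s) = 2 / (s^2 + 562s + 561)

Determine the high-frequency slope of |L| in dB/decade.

-40 dB/decade

Each pole contributes −20 dB/decade at high frequency; each zero contributes +20 dB/decade.
Net: 0 zero(s) − 2 pole(s) → -40 dB/decade.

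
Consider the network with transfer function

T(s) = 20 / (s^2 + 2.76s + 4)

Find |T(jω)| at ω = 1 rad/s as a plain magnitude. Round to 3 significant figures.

At s = jω = j1:
quadratic: (j1)² + 2.76·j1 + 4 = 3 + j2.76 → |·| ≈ 4.0765, ∠ ≈ 42.61°
|T| = 20 / 4.0765 ≈ 4.9062

4.91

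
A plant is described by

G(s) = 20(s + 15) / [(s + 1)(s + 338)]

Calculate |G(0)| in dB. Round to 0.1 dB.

G(0) = 20·15 / (1·338) ≈ 0.88757
20 log₁₀(0.88757) ≈ -1.04 dB

-1.0 dB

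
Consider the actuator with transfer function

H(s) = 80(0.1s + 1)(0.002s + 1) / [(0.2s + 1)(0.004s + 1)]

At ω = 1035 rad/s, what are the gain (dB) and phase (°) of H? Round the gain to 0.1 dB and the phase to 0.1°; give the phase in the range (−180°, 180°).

26.7 dB, -12.5°

At ω = 1035 rad/s:
zero (1 + j1035·0.1) = 1 + j103.5 → |·| ≈ 103.5, ∠ ≈ 89.45°
zero (1 + j1035·0.002) = 1 + j2.07 → |·| ≈ 2.2989, ∠ ≈ 64.22°
pole (1 + j1035·0.2) = 1 + j207 → |·| ≈ 207, ∠ ≈ 89.72°
pole (1 + j1035·0.004) = 1 + j4.14 → |·| ≈ 4.2591, ∠ ≈ 76.42°
|H| = 80 · 103.5 · 2.2989 / (207 · 4.2591) ≈ 21.59
Gain = 20 log₁₀(21.59) ≈ 26.69 dB
∠H = (89.45° + 64.22°) − (89.72° + 76.42°) = -12.47°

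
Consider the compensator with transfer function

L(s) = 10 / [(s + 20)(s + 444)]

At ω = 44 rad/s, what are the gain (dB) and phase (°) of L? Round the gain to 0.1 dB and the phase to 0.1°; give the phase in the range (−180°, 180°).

-66.7 dB, -71.2°

At s = jω = j44:
pole (s+20): 20 + j44 → |·| = √(20²+44²) = √2336 ≈ 48.332, ∠ = arctan(44/20) ≈ 65.56°
pole (s+444): 444 + j44 → |·| = √(444²+44²) = √199072 ≈ 446.17, ∠ = arctan(44/444) ≈ 5.66°
|L| = 10 / 21564 ≈ 0.00046374
Gain = 20 log₁₀(0.00046374) ≈ -66.67 dB
∠L = 0.00° − 71.22° = -71.22°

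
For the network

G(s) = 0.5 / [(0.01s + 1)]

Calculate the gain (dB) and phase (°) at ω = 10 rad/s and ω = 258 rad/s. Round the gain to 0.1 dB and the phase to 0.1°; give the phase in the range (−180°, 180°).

At ω = 10 rad/s:
pole (1 + j10·0.01) = 1 + j0.1 → |·| ≈ 1.005, ∠ ≈ 5.71°
|G| = 0.5 · 1 / (1.005) ≈ 0.49751
Gain = 20 log₁₀(0.49751) ≈ -6.06 dB
∠G = (0°) − (5.71°) = -5.71°

At ω = 258 rad/s:
pole (1 + j258·0.01) = 1 + j2.58 → |·| ≈ 2.767, ∠ ≈ 68.81°
|G| = 0.5 · 1 / (2.767) ≈ 0.1807
Gain = 20 log₁₀(0.1807) ≈ -14.86 dB
∠G = (0°) − (68.81°) = -68.81°

ω = 10: -6.1 dB, -5.7°; ω = 258: -14.9 dB, -68.8°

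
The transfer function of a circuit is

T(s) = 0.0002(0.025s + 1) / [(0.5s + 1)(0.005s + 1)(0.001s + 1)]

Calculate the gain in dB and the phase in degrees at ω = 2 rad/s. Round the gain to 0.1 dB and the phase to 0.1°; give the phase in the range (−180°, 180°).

-77.0 dB, -42.8°

At ω = 2 rad/s:
zero (1 + j2·0.025) = 1 + j0.05 → |·| ≈ 1.0012, ∠ ≈ 2.86°
pole (1 + j2·0.5) = 1 + j1 → |·| ≈ 1.4142, ∠ ≈ 45.00°
pole (1 + j2·0.005) = 1 + j0.01 → |·| ≈ 1, ∠ ≈ 0.57°
pole (1 + j2·0.001) = 1 + j0.002 → |·| ≈ 1, ∠ ≈ 0.11°
|T| = 0.0002 · 1.0012 / (1.4142 · 1 · 1) ≈ 0.00014159
Gain = 20 log₁₀(0.00014159) ≈ -76.98 dB
∠T = (2.86°) − (45.00° + 0.57° + 0.11°) = -42.82°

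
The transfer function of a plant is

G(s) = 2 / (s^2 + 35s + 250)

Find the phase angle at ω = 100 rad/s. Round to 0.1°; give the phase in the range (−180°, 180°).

Substitute s = j100:
Numerator: 2 = 2 + j0
Denominator: (j100)^2 + 35(j100) + 250 = -9750 + j3500
|N| = √(2² + 0²) ≈ 2, ∠N ≈ 0.00°
|D| = √(9750² + 3500²) ≈ 10359, ∠D ≈ 160.25°
∠G = 0.00° − 160.25° = -160.25°

-160.3°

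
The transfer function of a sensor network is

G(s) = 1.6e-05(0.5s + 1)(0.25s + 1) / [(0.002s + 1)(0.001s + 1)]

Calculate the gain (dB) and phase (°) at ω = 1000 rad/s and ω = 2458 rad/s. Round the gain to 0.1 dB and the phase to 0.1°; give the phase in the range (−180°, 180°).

ω = 1000: -4.0 dB, 71.2°; ω = 2458: -0.8 dB, 33.5°

At ω = 1000 rad/s:
zero (1 + j1000·0.5) = 1 + j500 → |·| ≈ 500, ∠ ≈ 89.89°
zero (1 + j1000·0.25) = 1 + j250 → |·| ≈ 250, ∠ ≈ 89.77°
pole (1 + j1000·0.002) = 1 + j2 → |·| ≈ 2.2361, ∠ ≈ 63.43°
pole (1 + j1000·0.001) = 1 + j1 → |·| ≈ 1.4142, ∠ ≈ 45.00°
|G| = 1.6e-05 · 500 · 250 / (2.2361 · 1.4142) ≈ 0.63245
Gain = 20 log₁₀(0.63245) ≈ -3.98 dB
∠G = (89.89° + 89.77°) − (63.43° + 45.00°) = 71.23°

At ω = 2458 rad/s:
zero (1 + j2458·0.5) = 1 + j1229 → |·| ≈ 1229, ∠ ≈ 89.95°
zero (1 + j2458·0.25) = 1 + j614.5 → |·| ≈ 614.5, ∠ ≈ 89.91°
pole (1 + j2458·0.002) = 1 + j4.916 → |·| ≈ 5.0167, ∠ ≈ 78.50°
pole (1 + j2458·0.001) = 1 + j2.458 → |·| ≈ 2.6536, ∠ ≈ 67.86°
|G| = 1.6e-05 · 1229 · 614.5 / (5.0167 · 2.6536) ≈ 0.9077
Gain = 20 log₁₀(0.9077) ≈ -0.84 dB
∠G = (89.95° + 89.91°) − (78.50° + 67.86°) = 33.50°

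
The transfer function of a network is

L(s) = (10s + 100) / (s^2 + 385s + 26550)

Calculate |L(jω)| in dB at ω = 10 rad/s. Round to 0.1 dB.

Substitute s = j10:
Numerator: 10(j10) + 100 = 100 + j100
Denominator: (j10)^2 + 385(j10) + 26550 = 26450 + j3850
|N| = √(100² + 100²) ≈ 141.42, ∠N ≈ 45.00°
|D| = √(26450² + 3850²) ≈ 26729, ∠D ≈ 8.28°
|L| = 141.42 / 26729 ≈ 0.0052909
Gain = 20 log₁₀(0.0052909) ≈ -45.53 dB

-45.5 dB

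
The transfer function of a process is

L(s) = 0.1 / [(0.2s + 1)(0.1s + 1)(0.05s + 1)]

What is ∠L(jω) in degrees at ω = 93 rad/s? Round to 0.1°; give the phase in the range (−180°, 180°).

At ω = 93 rad/s:
pole (1 + j93·0.2) = 1 + j18.6 → |·| ≈ 18.627, ∠ ≈ 86.92°
pole (1 + j93·0.1) = 1 + j9.3 → |·| ≈ 9.3536, ∠ ≈ 83.86°
pole (1 + j93·0.05) = 1 + j4.65 → |·| ≈ 4.7563, ∠ ≈ 77.86°
∠L = (0°) − (86.92° + 83.86° + 77.86°) = -248.64° ≡ 111.36° (principal value)

111.4°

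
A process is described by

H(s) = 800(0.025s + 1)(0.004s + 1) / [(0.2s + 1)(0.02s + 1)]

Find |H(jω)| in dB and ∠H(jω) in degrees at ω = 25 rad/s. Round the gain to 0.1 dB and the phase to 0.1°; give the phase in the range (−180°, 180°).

44.4 dB, -67.5°

At ω = 25 rad/s:
zero (1 + j25·0.025) = 1 + j0.625 → |·| ≈ 1.1792, ∠ ≈ 32.01°
zero (1 + j25·0.004) = 1 + j0.1 → |·| ≈ 1.005, ∠ ≈ 5.71°
pole (1 + j25·0.2) = 1 + j5 → |·| ≈ 5.099, ∠ ≈ 78.69°
pole (1 + j25·0.02) = 1 + j0.5 → |·| ≈ 1.118, ∠ ≈ 26.57°
|H| = 800 · 1.1792 · 1.005 / (5.099 · 1.118) ≈ 166.31
Gain = 20 log₁₀(166.31) ≈ 44.42 dB
∠H = (32.01° + 5.71°) − (78.69° + 26.57°) = -67.54°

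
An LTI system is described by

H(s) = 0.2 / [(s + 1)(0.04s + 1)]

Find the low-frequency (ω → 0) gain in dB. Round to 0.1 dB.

-14.0 dB

H(0) = 0.2 · 1 / 1 = 0.2
20 log₁₀(0.2) ≈ -13.98 dB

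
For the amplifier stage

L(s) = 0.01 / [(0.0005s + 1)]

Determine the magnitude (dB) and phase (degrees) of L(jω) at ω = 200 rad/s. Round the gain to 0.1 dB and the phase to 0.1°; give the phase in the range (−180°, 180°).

-40.0 dB, -5.7°

At ω = 200 rad/s:
pole (1 + j200·0.0005) = 1 + j0.1 → |·| ≈ 1.005, ∠ ≈ 5.71°
|L| = 0.01 · 1 / (1.005) ≈ 0.0099502
Gain = 20 log₁₀(0.0099502) ≈ -40.04 dB
∠L = (0°) − (5.71°) = -5.71°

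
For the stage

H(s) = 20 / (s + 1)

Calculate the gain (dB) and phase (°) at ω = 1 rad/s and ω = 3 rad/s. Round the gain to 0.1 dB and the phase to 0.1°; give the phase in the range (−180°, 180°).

ω = 1: 23.0 dB, -45.0°; ω = 3: 16.0 dB, -71.6°

At s = jω = j1:
pole (s+1): 1 + j1 → |·| = √(1²+1²) = √2 ≈ 1.4142, ∠ = arctan(1/1) ≈ 45.00°
|H| = 20 / 1.4142 ≈ 14.142
Gain = 20 log₁₀(14.142) ≈ 23.01 dB
∠H = 0.00° − 45.00° = -45.00°

At s = jω = j3:
pole (s+1): 1 + j3 → |·| = √(1²+3²) = √10 ≈ 3.1623, ∠ = arctan(3/1) ≈ 71.57°
|H| = 20 / 3.1623 ≈ 6.3245
Gain = 20 log₁₀(6.3245) ≈ 16.02 dB
∠H = 0.00° − 71.57° = -71.57°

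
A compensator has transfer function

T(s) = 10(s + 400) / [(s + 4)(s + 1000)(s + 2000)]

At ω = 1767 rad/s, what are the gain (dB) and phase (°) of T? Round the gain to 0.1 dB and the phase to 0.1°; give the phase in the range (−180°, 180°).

At s = jω = j1767:
zero (s+400): 400 + j1767 → |·| = √(400²+1767²) = √3282289 ≈ 1811.7, ∠ = arctan(1767/400) ≈ 77.24°
pole (s+4): 4 + j1767 → |·| = √(4²+1767²) = √3122305 ≈ 1767, ∠ = arctan(1767/4) ≈ 89.87°
pole (s+1000): 1000 + j1767 → |·| = √(1000²+1767²) = √4122289 ≈ 2030.3, ∠ = arctan(1767/1000) ≈ 60.49°
pole (s+2000): 2000 + j1767 → |·| = √(2000²+1767²) = √7122289 ≈ 2668.8, ∠ = arctan(1767/2000) ≈ 41.46°
|T| = 10 · 1811.7 / 9.5744e+09 ≈ 1.8922e-06
Gain = 20 log₁₀(1.8922e-06) ≈ -114.46 dB
∠T = 77.24° − 191.82° = -114.58°

-114.5 dB, -114.6°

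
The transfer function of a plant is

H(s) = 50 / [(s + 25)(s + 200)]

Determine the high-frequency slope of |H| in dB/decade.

Each pole contributes −20 dB/decade at high frequency; each zero contributes +20 dB/decade.
Net: 0 zero(s) − 2 pole(s) → -40 dB/decade.

-40 dB/decade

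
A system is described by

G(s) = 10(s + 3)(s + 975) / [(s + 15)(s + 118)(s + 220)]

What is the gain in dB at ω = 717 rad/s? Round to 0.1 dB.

At s = jω = j717:
zero (s+3): 3 + j717 → |·| = √(3²+717²) = √514098 ≈ 717.01, ∠ = arctan(717/3) ≈ 89.76°
zero (s+975): 975 + j717 → |·| = √(975²+717²) = √1464714 ≈ 1210.3, ∠ = arctan(717/975) ≈ 36.33°
pole (s+15): 15 + j717 → |·| = √(15²+717²) = √514314 ≈ 717.16, ∠ = arctan(717/15) ≈ 88.80°
pole (s+118): 118 + j717 → |·| = √(118²+717²) = √528013 ≈ 726.65, ∠ = arctan(717/118) ≈ 80.65°
pole (s+220): 220 + j717 → |·| = √(220²+717²) = √562489 ≈ 749.99, ∠ = arctan(717/220) ≈ 72.94°
|G| = 10 · 8.678e+05 / 3.9084e+08 ≈ 0.022203
Gain = 20 log₁₀(0.022203) ≈ -33.07 dB

-33.1 dB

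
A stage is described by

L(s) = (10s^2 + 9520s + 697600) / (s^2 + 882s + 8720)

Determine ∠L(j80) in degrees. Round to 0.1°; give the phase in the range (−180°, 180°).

Substitute s = j80:
Numerator: 10(j80)^2 + 9520(j80) + 697600 = 633600 + j761600
Denominator: (j80)^2 + 882(j80) + 8720 = 2320 + j70560
|N| = √(633600² + 761600²) ≈ 9.907e+05, ∠N ≈ 50.24°
|D| = √(2320² + 70560²) ≈ 70598, ∠D ≈ 88.12°
∠L = 50.24° − 88.12° = -37.88°

-37.9°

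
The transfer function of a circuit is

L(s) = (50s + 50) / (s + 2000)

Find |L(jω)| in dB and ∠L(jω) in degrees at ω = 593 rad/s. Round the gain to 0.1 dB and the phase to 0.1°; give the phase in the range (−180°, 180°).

Substitute s = j593:
Numerator: 50(j593) + 50 = 50 + j29650
Denominator: (j593) + 2000 = 2000 + j593
|N| = √(50² + 29650²) ≈ 29650, ∠N ≈ 89.90°
|D| = √(2000² + 593²) ≈ 2086.1, ∠D ≈ 16.52°
|L| = 29650 / 2086.1 ≈ 14.213
Gain = 20 log₁₀(14.213) ≈ 23.05 dB
∠L = 89.90° − 16.52° = 73.38°

23.1 dB, 73.4°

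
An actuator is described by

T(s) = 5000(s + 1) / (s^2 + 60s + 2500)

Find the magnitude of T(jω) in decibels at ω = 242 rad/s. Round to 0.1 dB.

26.4 dB

At s = jω = j242:
zero (s+1): 1 + j242 → |·| = √(1²+242²) = √58565 ≈ 242, ∠ = arctan(242/1) ≈ 89.76°
quadratic: (j242)² + 60·j242 + 2500 = -56064 + j14520 → |·| ≈ 57914, ∠ ≈ 165.48°
|T| = 5000 · 242 / 57914 ≈ 20.893
Gain = 20 log₁₀(20.893) ≈ 26.40 dB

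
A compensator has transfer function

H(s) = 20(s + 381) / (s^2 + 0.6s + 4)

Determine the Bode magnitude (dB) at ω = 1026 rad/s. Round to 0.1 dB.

-33.6 dB

At s = jω = j1026:
zero (s+381): 381 + j1026 → |·| = √(381²+1026²) = √1197837 ≈ 1094.5, ∠ = arctan(1026/381) ≈ 69.63°
quadratic: (j1026)² + 0.6·j1026 + 4 = -1052672 + j615.6 → |·| ≈ 1.0527e+06, ∠ ≈ 179.97°
|H| = 20 · 1094.5 / 1.0527e+06 ≈ 0.020794
Gain = 20 log₁₀(0.020794) ≈ -33.64 dB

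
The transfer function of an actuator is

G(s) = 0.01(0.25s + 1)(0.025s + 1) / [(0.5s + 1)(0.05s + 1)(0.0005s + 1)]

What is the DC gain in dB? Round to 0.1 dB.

G(0) = 0.01 · 1 / 1 = 0.01
20 log₁₀(0.01) ≈ -40.00 dB

-40.0 dB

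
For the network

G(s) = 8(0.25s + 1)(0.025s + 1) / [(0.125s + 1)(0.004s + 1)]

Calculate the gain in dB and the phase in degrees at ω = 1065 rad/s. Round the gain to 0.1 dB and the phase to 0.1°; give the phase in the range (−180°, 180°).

At ω = 1065 rad/s:
zero (1 + j1065·0.25) = 1 + j266.25 → |·| ≈ 266.25, ∠ ≈ 89.78°
zero (1 + j1065·0.025) = 1 + j26.625 → |·| ≈ 26.644, ∠ ≈ 87.85°
pole (1 + j1065·0.125) = 1 + j133.125 → |·| ≈ 133.13, ∠ ≈ 89.57°
pole (1 + j1065·0.004) = 1 + j4.26 → |·| ≈ 4.3758, ∠ ≈ 76.79°
|G| = 8 · 266.25 · 26.644 / (133.13 · 4.3758) ≈ 97.419
Gain = 20 log₁₀(97.419) ≈ 39.77 dB
∠G = (89.78° + 87.85°) − (89.57° + 76.79°) = 11.27°

39.8 dB, 11.3°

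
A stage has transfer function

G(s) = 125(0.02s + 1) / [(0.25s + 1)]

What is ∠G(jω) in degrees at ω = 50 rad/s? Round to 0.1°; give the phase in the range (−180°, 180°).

-40.4°

At ω = 50 rad/s:
zero (1 + j50·0.02) = 1 + j1 → |·| ≈ 1.4142, ∠ ≈ 45.00°
pole (1 + j50·0.25) = 1 + j12.5 → |·| ≈ 12.54, ∠ ≈ 85.43°
∠G = (45.00°) − (85.43°) = -40.43°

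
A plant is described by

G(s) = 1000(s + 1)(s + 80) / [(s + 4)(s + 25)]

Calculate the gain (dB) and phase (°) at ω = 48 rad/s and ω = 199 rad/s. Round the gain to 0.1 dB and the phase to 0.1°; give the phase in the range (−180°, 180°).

At s = jω = j48:
zero (s+1): 1 + j48 → |·| = √(1²+48²) = √2305 ≈ 48.01, ∠ = arctan(48/1) ≈ 88.81°
zero (s+80): 80 + j48 → |·| = √(80²+48²) = √8704 ≈ 93.295, ∠ = arctan(48/80) ≈ 30.96°
pole (s+4): 4 + j48 → |·| = √(4²+48²) = √2320 ≈ 48.166, ∠ = arctan(48/4) ≈ 85.24°
pole (s+25): 25 + j48 → |·| = √(25²+48²) = √2929 ≈ 54.12, ∠ = arctan(48/25) ≈ 62.49°
|G| = 1000 · 4479.1 / 2606.7 ≈ 1718.3
Gain = 20 log₁₀(1718.3) ≈ 64.70 dB
∠G = 119.77° − 147.73° = -27.96°

At s = jω = j199:
zero (s+1): 1 + j199 → |·| = √(1²+199²) = √39602 ≈ 199, ∠ = arctan(199/1) ≈ 89.71°
zero (s+80): 80 + j199 → |·| = √(80²+199²) = √46001 ≈ 214.48, ∠ = arctan(199/80) ≈ 68.10°
pole (s+4): 4 + j199 → |·| = √(4²+199²) = √39617 ≈ 199.04, ∠ = arctan(199/4) ≈ 88.85°
pole (s+25): 25 + j199 → |·| = √(25²+199²) = √40226 ≈ 200.56, ∠ = arctan(199/25) ≈ 82.84°
|G| = 1000 · 42682 / 39919 ≈ 1069.2
Gain = 20 log₁₀(1069.2) ≈ 60.58 dB
∠G = 157.81° − 171.69° = -13.88°

ω = 48: 64.7 dB, -28.0°; ω = 199: 60.6 dB, -13.9°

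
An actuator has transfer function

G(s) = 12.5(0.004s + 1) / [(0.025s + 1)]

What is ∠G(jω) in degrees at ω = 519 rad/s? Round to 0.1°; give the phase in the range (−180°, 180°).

-21.3°

At ω = 519 rad/s:
zero (1 + j519·0.004) = 1 + j2.076 → |·| ≈ 2.3043, ∠ ≈ 64.28°
pole (1 + j519·0.025) = 1 + j12.975 → |·| ≈ 13.013, ∠ ≈ 85.59°
∠G = (64.28°) − (85.59°) = -21.31°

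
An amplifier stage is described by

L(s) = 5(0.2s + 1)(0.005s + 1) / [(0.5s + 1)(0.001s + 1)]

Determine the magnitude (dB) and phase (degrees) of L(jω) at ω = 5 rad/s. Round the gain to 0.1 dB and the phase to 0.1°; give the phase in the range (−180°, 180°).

8.4 dB, -22.1°

At ω = 5 rad/s:
zero (1 + j5·0.2) = 1 + j1 → |·| ≈ 1.4142, ∠ ≈ 45.00°
zero (1 + j5·0.005) = 1 + j0.025 → |·| ≈ 1.0003, ∠ ≈ 1.43°
pole (1 + j5·0.5) = 1 + j2.5 → |·| ≈ 2.6926, ∠ ≈ 68.20°
pole (1 + j5·0.001) = 1 + j0.005 → |·| ≈ 1, ∠ ≈ 0.29°
|L| = 5 · 1.4142 · 1.0003 / (2.6926 · 1) ≈ 2.6269
Gain = 20 log₁₀(2.6269) ≈ 8.39 dB
∠L = (45.00° + 1.43°) − (68.20° + 0.29°) = -22.06°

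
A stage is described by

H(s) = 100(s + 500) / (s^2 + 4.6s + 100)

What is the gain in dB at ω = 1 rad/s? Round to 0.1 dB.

54.1 dB

At s = jω = j1:
zero (s+500): 500 + j1 → |·| = √(500²+1²) = √250001 ≈ 500, ∠ = arctan(1/500) ≈ 0.11°
quadratic: (j1)² + 4.6·j1 + 100 = 99 + j4.6 → |·| ≈ 99.107, ∠ ≈ 2.66°
|H| = 100 · 500 / 99.107 ≈ 504.51
Gain = 20 log₁₀(504.51) ≈ 54.06 dB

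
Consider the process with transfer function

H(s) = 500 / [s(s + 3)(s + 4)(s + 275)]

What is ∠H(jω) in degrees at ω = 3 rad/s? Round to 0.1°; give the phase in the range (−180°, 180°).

At s = jω = j3:
pole (s+3): 3 + j3 → |·| = √(3²+3²) = √18 ≈ 4.2426, ∠ = arctan(3/3) ≈ 45.00°
pole (s+4): 4 + j3 → |·| = √(4²+3²) = √25 ≈ 5, ∠ = arctan(3/4) ≈ 36.87°
pole (s+275): 275 + j3 → |·| = √(275²+3²) = √75634 ≈ 275.02, ∠ = arctan(3/275) ≈ 0.63°
pole at origin: |s| = 3, ∠ = 90.00° (in denominator)
∠H = 0.00° − 172.50° = -172.50°

-172.5°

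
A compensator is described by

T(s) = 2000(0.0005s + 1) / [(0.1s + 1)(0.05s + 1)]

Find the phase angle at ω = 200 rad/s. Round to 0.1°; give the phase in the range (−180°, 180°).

At ω = 200 rad/s:
zero (1 + j200·0.0005) = 1 + j0.1 → |·| ≈ 1.005, ∠ ≈ 5.71°
pole (1 + j200·0.1) = 1 + j20 → |·| ≈ 20.025, ∠ ≈ 87.14°
pole (1 + j200·0.05) = 1 + j10 → |·| ≈ 10.05, ∠ ≈ 84.29°
∠T = (5.71°) − (87.14° + 84.29°) = -165.72°

-165.7°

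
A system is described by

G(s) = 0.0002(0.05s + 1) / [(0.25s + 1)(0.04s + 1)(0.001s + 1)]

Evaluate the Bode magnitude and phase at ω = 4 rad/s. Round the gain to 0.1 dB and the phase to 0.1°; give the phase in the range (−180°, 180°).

At ω = 4 rad/s:
zero (1 + j4·0.05) = 1 + j0.2 → |·| ≈ 1.0198, ∠ ≈ 11.31°
pole (1 + j4·0.25) = 1 + j1 → |·| ≈ 1.4142, ∠ ≈ 45.00°
pole (1 + j4·0.04) = 1 + j0.16 → |·| ≈ 1.0127, ∠ ≈ 9.09°
pole (1 + j4·0.001) = 1 + j0.004 → |·| ≈ 1, ∠ ≈ 0.23°
|G| = 0.0002 · 1.0198 / (1.4142 · 1.0127 · 1) ≈ 0.00014241
Gain = 20 log₁₀(0.00014241) ≈ -76.93 dB
∠G = (11.31°) − (45.00° + 9.09° + 0.23°) = -43.01°

-76.9 dB, -43.0°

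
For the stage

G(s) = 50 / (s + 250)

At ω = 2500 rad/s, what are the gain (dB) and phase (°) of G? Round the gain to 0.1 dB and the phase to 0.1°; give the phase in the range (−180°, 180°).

-34.0 dB, -84.3°

At s = jω = j2500:
pole (s+250): 250 + j2500 → |·| = √(250²+2500²) = √6312500 ≈ 2512.5, ∠ = arctan(2500/250) ≈ 84.29°
|G| = 50 / 2512.5 ≈ 0.0199
Gain = 20 log₁₀(0.0199) ≈ -34.02 dB
∠G = 0.00° − 84.29° = -84.29°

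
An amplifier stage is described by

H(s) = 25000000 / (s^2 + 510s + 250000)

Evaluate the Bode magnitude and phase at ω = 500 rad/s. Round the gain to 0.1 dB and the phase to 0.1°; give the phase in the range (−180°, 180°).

At s = jω = j500:
quadratic: (j500)² + 510·j500 + 250000 = 0 + j255000 → |·| ≈ 2.55e+05, ∠ ≈ 90.00°
|H| = 25000000 / 2.55e+05 ≈ 98.039
Gain = 20 log₁₀(98.039) ≈ 39.83 dB
∠H = 0.00° − 90.00° = -90.00°

39.8 dB, -90.0°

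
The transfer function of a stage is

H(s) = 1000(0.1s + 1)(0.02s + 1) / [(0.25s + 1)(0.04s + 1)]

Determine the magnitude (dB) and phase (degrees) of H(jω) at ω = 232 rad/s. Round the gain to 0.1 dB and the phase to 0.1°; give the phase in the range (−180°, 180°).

At ω = 232 rad/s:
zero (1 + j232·0.1) = 1 + j23.2 → |·| ≈ 23.222, ∠ ≈ 87.53°
zero (1 + j232·0.02) = 1 + j4.64 → |·| ≈ 4.7465, ∠ ≈ 77.84°
pole (1 + j232·0.25) = 1 + j58 → |·| ≈ 58.009, ∠ ≈ 89.01°
pole (1 + j232·0.04) = 1 + j9.28 → |·| ≈ 9.3337, ∠ ≈ 83.85°
|H| = 1000 · 23.222 · 4.7465 / (58.009 · 9.3337) ≈ 203.57
Gain = 20 log₁₀(203.57) ≈ 46.17 dB
∠H = (87.53° + 77.84°) − (89.01° + 83.85°) = -7.49°

46.2 dB, -7.5°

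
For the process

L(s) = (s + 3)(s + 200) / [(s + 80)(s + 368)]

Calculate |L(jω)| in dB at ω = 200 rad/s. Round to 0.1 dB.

-4.1 dB

At s = jω = j200:
zero (s+3): 3 + j200 → |·| = √(3²+200²) = √40009 ≈ 200.02, ∠ = arctan(200/3) ≈ 89.14°
zero (s+200): 200 + j200 → |·| = √(200²+200²) = √80000 ≈ 282.84, ∠ = arctan(200/200) ≈ 45.00°
pole (s+80): 80 + j200 → |·| = √(80²+200²) = √46400 ≈ 215.41, ∠ = arctan(200/80) ≈ 68.20°
pole (s+368): 368 + j200 → |·| = √(368²+200²) = √175424 ≈ 418.84, ∠ = arctan(200/368) ≈ 28.52°
|L| = 1 · 56574 / 90222 ≈ 0.62705
Gain = 20 log₁₀(0.62705) ≈ -4.05 dB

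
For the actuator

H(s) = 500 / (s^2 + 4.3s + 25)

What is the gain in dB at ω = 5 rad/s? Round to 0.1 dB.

At s = jω = j5:
quadratic: (j5)² + 4.3·j5 + 25 = 0 + j21.5 → |·| ≈ 21.5, ∠ ≈ 90.00°
|H| = 500 / 21.5 ≈ 23.256
Gain = 20 log₁₀(23.256) ≈ 27.33 dB

27.3 dB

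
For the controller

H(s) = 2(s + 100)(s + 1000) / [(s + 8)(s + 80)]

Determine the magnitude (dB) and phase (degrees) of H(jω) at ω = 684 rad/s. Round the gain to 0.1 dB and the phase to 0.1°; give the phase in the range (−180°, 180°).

11.0 dB, -56.6°

At s = jω = j684:
zero (s+100): 100 + j684 → |·| = √(100²+684²) = √477856 ≈ 691.27, ∠ = arctan(684/100) ≈ 81.68°
zero (s+1000): 1000 + j684 → |·| = √(1000²+684²) = √1467856 ≈ 1211.6, ∠ = arctan(684/1000) ≈ 34.37°
pole (s+8): 8 + j684 → |·| = √(8²+684²) = √467920 ≈ 684.05, ∠ = arctan(684/8) ≈ 89.33°
pole (s+80): 80 + j684 → |·| = √(80²+684²) = √474256 ≈ 688.66, ∠ = arctan(684/80) ≈ 83.33°
|H| = 2 · 8.3754e+05 / 4.7108e+05 ≈ 3.5558
Gain = 20 log₁₀(3.5558) ≈ 11.02 dB
∠H = 116.05° − 172.66° = -56.61°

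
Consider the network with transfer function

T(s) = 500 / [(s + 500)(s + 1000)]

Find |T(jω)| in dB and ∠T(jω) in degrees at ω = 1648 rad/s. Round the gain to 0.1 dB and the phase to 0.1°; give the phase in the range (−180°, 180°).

At s = jω = j1648:
pole (s+500): 500 + j1648 → |·| = √(500²+1648²) = √2965904 ≈ 1722.2, ∠ = arctan(1648/500) ≈ 73.12°
pole (s+1000): 1000 + j1648 → |·| = √(1000²+1648²) = √3715904 ≈ 1927.7, ∠ = arctan(1648/1000) ≈ 58.75°
|T| = 500 / 3.3199e+06 ≈ 0.00015061
Gain = 20 log₁₀(0.00015061) ≈ -76.44 dB
∠T = 0.00° − 131.87° = -131.87°

-76.4 dB, -131.9°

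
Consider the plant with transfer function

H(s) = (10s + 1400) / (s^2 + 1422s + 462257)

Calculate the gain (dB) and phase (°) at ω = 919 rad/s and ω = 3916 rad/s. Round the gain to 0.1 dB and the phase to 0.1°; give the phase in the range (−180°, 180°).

Substitute s = j919:
Numerator: 10(j919) + 1400 = 1400 + j9190
Denominator: (j919)^2 + 1422(j919) + 462257 = -382304 + j1306818
|N| = √(1400² + 9190²) ≈ 9296, ∠N ≈ 81.34°
|D| = √(382304² + 1306818²) ≈ 1.3616e+06, ∠D ≈ 106.31°
|H| = 9296 / 1.3616e+06 ≈ 0.0068273
Gain = 20 log₁₀(0.0068273) ≈ -43.32 dB
∠H = 81.34° − 106.31° = -24.97°

Substitute s = j3916:
Numerator: 10(j3916) + 1400 = 1400 + j39160
Denominator: (j3916)^2 + 1422(j3916) + 462257 = -14872799 + j5568552
|N| = √(1400² + 39160²) ≈ 39185, ∠N ≈ 87.95°
|D| = √(14872799² + 5568552²) ≈ 1.5881e+07, ∠D ≈ 159.47°
|H| = 39185 / 1.5881e+07 ≈ 0.0024674
Gain = 20 log₁₀(0.0024674) ≈ -52.16 dB
∠H = 87.95° − 159.47° = -71.52°

ω = 919: -43.3 dB, -25.0°; ω = 3916: -52.2 dB, -71.5°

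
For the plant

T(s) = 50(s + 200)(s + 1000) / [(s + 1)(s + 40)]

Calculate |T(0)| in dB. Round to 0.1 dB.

108.0 dB

T(0) = 50·200·1000 / (1·40) = 2.5e+05
20 log₁₀(2.5e+05) ≈ 107.96 dB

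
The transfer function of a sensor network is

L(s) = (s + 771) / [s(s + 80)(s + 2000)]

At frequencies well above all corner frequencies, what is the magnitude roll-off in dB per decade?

-40 dB/decade

Each pole contributes −20 dB/decade at high frequency; each zero contributes +20 dB/decade.
Net: 1 zero(s) − 3 pole(s) → -40 dB/decade.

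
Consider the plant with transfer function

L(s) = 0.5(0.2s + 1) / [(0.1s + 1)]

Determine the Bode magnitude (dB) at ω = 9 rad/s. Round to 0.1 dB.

At ω = 9 rad/s:
zero (1 + j9·0.2) = 1 + j1.8 → |·| ≈ 2.0591, ∠ ≈ 60.95°
pole (1 + j9·0.1) = 1 + j0.9 → |·| ≈ 1.3454, ∠ ≈ 41.99°
|L| = 0.5 · 2.0591 / (1.3454) ≈ 0.76524
Gain = 20 log₁₀(0.76524) ≈ -2.32 dB

-2.3 dB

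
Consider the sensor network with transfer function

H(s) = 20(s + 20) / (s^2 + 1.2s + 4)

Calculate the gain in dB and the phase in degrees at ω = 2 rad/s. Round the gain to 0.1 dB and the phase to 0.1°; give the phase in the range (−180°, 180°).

At s = jω = j2:
zero (s+20): 20 + j2 → |·| = √(20²+2²) = √404 ≈ 20.1, ∠ = arctan(2/20) ≈ 5.71°
quadratic: (j2)² + 1.2·j2 + 4 = 0 + j2.4 → |·| ≈ 2.4, ∠ ≈ 90.00°
|H| = 20 · 20.1 / 2.4 ≈ 167.5
Gain = 20 log₁₀(167.5) ≈ 44.48 dB
∠H = 5.71° − 90.00° = -84.29°

44.5 dB, -84.3°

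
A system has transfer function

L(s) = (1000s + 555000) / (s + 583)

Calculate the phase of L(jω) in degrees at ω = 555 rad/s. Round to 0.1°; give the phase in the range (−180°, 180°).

Substitute s = j555:
Numerator: 1000(j555) + 555000 = 555000 + j555000
Denominator: (j555) + 583 = 583 + j555
|N| = √(555000² + 555000²) ≈ 7.8489e+05, ∠N ≈ 45.00°
|D| = √(583² + 555²) ≈ 804.93, ∠D ≈ 43.59°
∠L = 45.00° − 43.59° = 1.41°

1.4°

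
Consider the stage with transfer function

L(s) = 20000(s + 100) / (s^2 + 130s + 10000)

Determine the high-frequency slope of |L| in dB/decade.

-20 dB/decade

Each pole contributes −20 dB/decade at high frequency; each zero contributes +20 dB/decade.
Net: 1 zero(s) − 2 pole(s) → -20 dB/decade.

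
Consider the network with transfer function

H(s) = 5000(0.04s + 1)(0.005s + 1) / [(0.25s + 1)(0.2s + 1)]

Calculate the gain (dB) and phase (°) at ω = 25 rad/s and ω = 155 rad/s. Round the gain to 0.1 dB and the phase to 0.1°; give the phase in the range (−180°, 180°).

At ω = 25 rad/s:
zero (1 + j25·0.04) = 1 + j1 → |·| ≈ 1.4142, ∠ ≈ 45.00°
zero (1 + j25·0.005) = 1 + j0.125 → |·| ≈ 1.0078, ∠ ≈ 7.13°
pole (1 + j25·0.25) = 1 + j6.25 → |·| ≈ 6.3295, ∠ ≈ 80.91°
pole (1 + j25·0.2) = 1 + j5 → |·| ≈ 5.099, ∠ ≈ 78.69°
|H| = 5000 · 1.4142 · 1.0078 / (6.3295 · 5.099) ≈ 220.8
Gain = 20 log₁₀(220.8) ≈ 46.88 dB
∠H = (45.00° + 7.13°) − (80.91° + 78.69°) = -107.47°

At ω = 155 rad/s:
zero (1 + j155·0.04) = 1 + j6.2 → |·| ≈ 6.2801, ∠ ≈ 80.84°
zero (1 + j155·0.005) = 1 + j0.775 → |·| ≈ 1.2652, ∠ ≈ 37.78°
pole (1 + j155·0.25) = 1 + j38.75 → |·| ≈ 38.763, ∠ ≈ 88.52°
pole (1 + j155·0.2) = 1 + j31 → |·| ≈ 31.016, ∠ ≈ 88.15°
|H| = 5000 · 6.2801 · 1.2652 / (38.763 · 31.016) ≈ 33.044
Gain = 20 log₁₀(33.044) ≈ 30.38 dB
∠H = (80.84° + 37.78°) − (88.52° + 88.15°) = -58.05°

ω = 25: 46.9 dB, -107.5°; ω = 155: 30.4 dB, -58.1°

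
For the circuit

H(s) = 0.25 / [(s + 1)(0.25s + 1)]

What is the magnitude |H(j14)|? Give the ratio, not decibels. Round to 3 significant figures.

0.00489

At ω = 14 rad/s:
pole (1 + j14·1) = 1 + j14 → |·| ≈ 14.036, ∠ ≈ 85.91°
pole (1 + j14·0.25) = 1 + j3.5 → |·| ≈ 3.6401, ∠ ≈ 74.05°
|H| = 0.25 · 1 / (14.036 · 3.6401) ≈ 0.0048931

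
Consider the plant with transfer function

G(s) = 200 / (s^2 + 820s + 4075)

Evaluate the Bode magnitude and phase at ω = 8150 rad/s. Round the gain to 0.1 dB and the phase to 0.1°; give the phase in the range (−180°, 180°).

Substitute s = j8150:
Numerator: 200 = 200 + j0
Denominator: (j8150)^2 + 820(j8150) + 4075 = -66418425 + j6683000
|N| = √(200² + 0²) ≈ 200, ∠N ≈ 0.00°
|D| = √(66418425² + 6683000²) ≈ 6.6754e+07, ∠D ≈ 174.25°
|G| = 200 / 6.6754e+07 ≈ 2.9961e-06
Gain = 20 log₁₀(2.9961e-06) ≈ -110.47 dB
∠G = 0.00° − 174.25° = -174.25°

-110.5 dB, -174.3°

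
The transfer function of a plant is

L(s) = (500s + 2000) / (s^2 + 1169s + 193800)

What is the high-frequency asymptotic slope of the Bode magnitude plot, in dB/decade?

-20 dB/decade

Each pole contributes −20 dB/decade at high frequency; each zero contributes +20 dB/decade.
Net: 1 zero(s) − 2 pole(s) → -20 dB/decade.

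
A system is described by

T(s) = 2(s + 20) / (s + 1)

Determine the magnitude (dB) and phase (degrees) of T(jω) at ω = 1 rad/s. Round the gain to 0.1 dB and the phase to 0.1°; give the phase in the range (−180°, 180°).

At s = jω = j1:
zero (s+20): 20 + j1 → |·| = √(20²+1²) = √401 ≈ 20.025, ∠ = arctan(1/20) ≈ 2.86°
pole (s+1): 1 + j1 → |·| = √(1²+1²) = √2 ≈ 1.4142, ∠ = arctan(1/1) ≈ 45.00°
|T| = 2 · 20.025 / 1.4142 ≈ 28.32
Gain = 20 log₁₀(28.32) ≈ 29.04 dB
∠T = 2.86° − 45.00° = -42.14°

29.0 dB, -42.1°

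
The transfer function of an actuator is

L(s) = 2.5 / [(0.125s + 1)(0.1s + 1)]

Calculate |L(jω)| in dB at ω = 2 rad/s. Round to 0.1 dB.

At ω = 2 rad/s:
pole (1 + j2·0.125) = 1 + j0.25 → |·| ≈ 1.0308, ∠ ≈ 14.04°
pole (1 + j2·0.1) = 1 + j0.2 → |·| ≈ 1.0198, ∠ ≈ 11.31°
|L| = 2.5 · 1 / (1.0308 · 1.0198) ≈ 2.3782
Gain = 20 log₁₀(2.3782) ≈ 7.52 dB

7.5 dB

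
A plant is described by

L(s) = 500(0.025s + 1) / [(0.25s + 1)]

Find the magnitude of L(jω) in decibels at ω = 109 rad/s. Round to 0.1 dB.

34.5 dB

At ω = 109 rad/s:
zero (1 + j109·0.025) = 1 + j2.725 → |·| ≈ 2.9027, ∠ ≈ 69.85°
pole (1 + j109·0.25) = 1 + j27.25 → |·| ≈ 27.268, ∠ ≈ 87.90°
|L| = 500 · 2.9027 / (27.268) ≈ 53.225
Gain = 20 log₁₀(53.225) ≈ 34.52 dB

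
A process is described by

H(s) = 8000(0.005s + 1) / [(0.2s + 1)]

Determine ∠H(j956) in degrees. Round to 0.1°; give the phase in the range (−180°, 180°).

-11.5°

At ω = 956 rad/s:
zero (1 + j956·0.005) = 1 + j4.78 → |·| ≈ 4.8835, ∠ ≈ 78.18°
pole (1 + j956·0.2) = 1 + j191.2 → |·| ≈ 191.2, ∠ ≈ 89.70°
∠H = (78.18°) − (89.70°) = -11.52°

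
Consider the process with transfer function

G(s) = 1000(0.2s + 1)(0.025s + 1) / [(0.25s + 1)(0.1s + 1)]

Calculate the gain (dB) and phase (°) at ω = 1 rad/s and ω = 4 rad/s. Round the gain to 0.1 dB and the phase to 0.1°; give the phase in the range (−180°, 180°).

At ω = 1 rad/s:
zero (1 + j1·0.2) = 1 + j0.2 → |·| ≈ 1.0198, ∠ ≈ 11.31°
zero (1 + j1·0.025) = 1 + j0.025 → |·| ≈ 1.0003, ∠ ≈ 1.43°
pole (1 + j1·0.25) = 1 + j0.25 → |·| ≈ 1.0308, ∠ ≈ 14.04°
pole (1 + j1·0.1) = 1 + j0.1 → |·| ≈ 1.005, ∠ ≈ 5.71°
|G| = 1000 · 1.0198 · 1.0003 / (1.0308 · 1.005) ≈ 984.7
Gain = 20 log₁₀(984.7) ≈ 59.87 dB
∠G = (11.31° + 1.43°) − (14.04° + 5.71°) = -7.01°

At ω = 4 rad/s:
zero (1 + j4·0.2) = 1 + j0.8 → |·| ≈ 1.2806, ∠ ≈ 38.66°
zero (1 + j4·0.025) = 1 + j0.1 → |·| ≈ 1.005, ∠ ≈ 5.71°
pole (1 + j4·0.25) = 1 + j1 → |·| ≈ 1.4142, ∠ ≈ 45.00°
pole (1 + j4·0.1) = 1 + j0.4 → |·| ≈ 1.077, ∠ ≈ 21.80°
|G| = 1000 · 1.2806 · 1.005 / (1.4142 · 1.077) ≈ 844.99
Gain = 20 log₁₀(844.99) ≈ 58.54 dB
∠G = (38.66° + 5.71°) − (45.00° + 21.80°) = -22.43°

ω = 1: 59.9 dB, -7.0°; ω = 4: 58.5 dB, -22.4°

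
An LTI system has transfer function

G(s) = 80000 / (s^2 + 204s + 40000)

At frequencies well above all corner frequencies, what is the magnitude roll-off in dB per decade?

-40 dB/decade

Each pole contributes −20 dB/decade at high frequency; each zero contributes +20 dB/decade.
Net: 0 zero(s) − 2 pole(s) → -40 dB/decade.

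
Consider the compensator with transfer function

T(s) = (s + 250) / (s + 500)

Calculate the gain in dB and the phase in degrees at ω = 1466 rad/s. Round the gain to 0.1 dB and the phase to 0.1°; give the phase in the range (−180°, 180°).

-0.4 dB, 9.2°

Substitute s = j1466:
Numerator: (j1466) + 250 = 250 + j1466
Denominator: (j1466) + 500 = 500 + j1466
|N| = √(250² + 1466²) ≈ 1487.2, ∠N ≈ 80.32°
|D| = √(500² + 1466²) ≈ 1548.9, ∠D ≈ 71.17°
|T| = 1487.2 / 1548.9 ≈ 0.96017
Gain = 20 log₁₀(0.96017) ≈ -0.35 dB
∠T = 80.32° − 71.17° = 9.15°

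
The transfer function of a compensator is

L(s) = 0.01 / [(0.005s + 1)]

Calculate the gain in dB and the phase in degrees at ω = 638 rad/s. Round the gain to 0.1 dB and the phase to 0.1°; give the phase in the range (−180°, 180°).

-50.5 dB, -72.6°

At ω = 638 rad/s:
pole (1 + j638·0.005) = 1 + j3.19 → |·| ≈ 3.3431, ∠ ≈ 72.59°
|L| = 0.01 · 1 / (3.3431) ≈ 0.0029912
Gain = 20 log₁₀(0.0029912) ≈ -50.48 dB
∠L = (0°) − (72.59°) = -72.59°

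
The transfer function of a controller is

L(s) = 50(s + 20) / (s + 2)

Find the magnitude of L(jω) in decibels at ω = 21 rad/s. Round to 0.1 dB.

At s = jω = j21:
zero (s+20): 20 + j21 → |·| = √(20²+21²) = √841 ≈ 29, ∠ = arctan(21/20) ≈ 46.40°
pole (s+2): 2 + j21 → |·| = √(2²+21²) = √445 ≈ 21.095, ∠ = arctan(21/2) ≈ 84.56°
|L| = 50 · 29 / 21.095 ≈ 68.737
Gain = 20 log₁₀(68.737) ≈ 36.74 dB

36.7 dB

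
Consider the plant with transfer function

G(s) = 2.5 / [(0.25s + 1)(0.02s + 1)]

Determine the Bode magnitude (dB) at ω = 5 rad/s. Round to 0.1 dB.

3.8 dB

At ω = 5 rad/s:
pole (1 + j5·0.25) = 1 + j1.25 → |·| ≈ 1.6008, ∠ ≈ 51.34°
pole (1 + j5·0.02) = 1 + j0.1 → |·| ≈ 1.005, ∠ ≈ 5.71°
|G| = 2.5 · 1 / (1.6008 · 1.005) ≈ 1.5539
Gain = 20 log₁₀(1.5539) ≈ 3.83 dB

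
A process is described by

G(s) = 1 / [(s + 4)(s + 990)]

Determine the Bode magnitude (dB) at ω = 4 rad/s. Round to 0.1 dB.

At s = jω = j4:
pole (s+4): 4 + j4 → |·| = √(4²+4²) = √32 ≈ 5.6569, ∠ = arctan(4/4) ≈ 45.00°
pole (s+990): 990 + j4 → |·| = √(990²+4²) = √980116 ≈ 990.01, ∠ = arctan(4/990) ≈ 0.23°
|G| = 1 / 5600.4 ≈ 0.00017856
Gain = 20 log₁₀(0.00017856) ≈ -74.96 dB

-75.0 dB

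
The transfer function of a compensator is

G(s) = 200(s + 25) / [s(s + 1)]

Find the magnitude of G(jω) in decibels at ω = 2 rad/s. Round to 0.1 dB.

At s = jω = j2:
zero (s+25): 25 + j2 → |·| = √(25²+2²) = √629 ≈ 25.08, ∠ = arctan(2/25) ≈ 4.57°
pole (s+1): 1 + j2 → |·| = √(1²+2²) = √5 ≈ 2.2361, ∠ = arctan(2/1) ≈ 63.43°
pole at origin: |s| = 2, ∠ = 90.00° (in denominator)
|G| = 200 · 25.08 / 4.4722 ≈ 1121.6
Gain = 20 log₁₀(1121.6) ≈ 61.00 dB

61.0 dB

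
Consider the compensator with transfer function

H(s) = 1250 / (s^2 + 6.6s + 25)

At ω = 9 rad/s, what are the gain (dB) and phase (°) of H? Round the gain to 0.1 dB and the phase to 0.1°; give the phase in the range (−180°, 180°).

At s = jω = j9:
quadratic: (j9)² + 6.6·j9 + 25 = -56 + j59.4 → |·| ≈ 81.636, ∠ ≈ 133.31°
|H| = 1250 / 81.636 ≈ 15.312
Gain = 20 log₁₀(15.312) ≈ 23.70 dB
∠H = 0.00° − 133.31° = -133.31°

23.7 dB, -133.3°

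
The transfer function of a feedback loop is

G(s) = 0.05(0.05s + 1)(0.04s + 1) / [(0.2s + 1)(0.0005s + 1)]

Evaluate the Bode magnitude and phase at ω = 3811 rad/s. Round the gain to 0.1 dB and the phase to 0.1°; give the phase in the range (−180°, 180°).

-1.1 dB, 27.1°

At ω = 3811 rad/s:
zero (1 + j3811·0.05) = 1 + j190.55 → |·| ≈ 190.55, ∠ ≈ 89.70°
zero (1 + j3811·0.04) = 1 + j152.44 → |·| ≈ 152.44, ∠ ≈ 89.62°
pole (1 + j3811·0.2) = 1 + j762.2 → |·| ≈ 762.2, ∠ ≈ 89.92°
pole (1 + j3811·0.0005) = 1 + j1.9055 → |·| ≈ 2.152, ∠ ≈ 62.31°
|G| = 0.05 · 190.55 · 152.44 / (762.2 · 2.152) ≈ 0.88546
Gain = 20 log₁₀(0.88546) ≈ -1.06 dB
∠G = (89.70° + 89.62°) − (89.92° + 62.31°) = 27.09°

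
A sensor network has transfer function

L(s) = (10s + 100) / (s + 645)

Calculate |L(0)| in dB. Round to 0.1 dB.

L(0) = 100 / 645 ≈ 0.15504
20 log₁₀(0.15504) ≈ -16.19 dB

-16.2 dB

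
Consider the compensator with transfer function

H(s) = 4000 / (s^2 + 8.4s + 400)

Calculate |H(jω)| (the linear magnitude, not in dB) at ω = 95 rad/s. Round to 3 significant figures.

0.462

At s = jω = j95:
quadratic: (j95)² + 8.4·j95 + 400 = -8625 + j798 → |·| ≈ 8661.8, ∠ ≈ 174.71°
|H| = 4000 / 8661.8 ≈ 0.4618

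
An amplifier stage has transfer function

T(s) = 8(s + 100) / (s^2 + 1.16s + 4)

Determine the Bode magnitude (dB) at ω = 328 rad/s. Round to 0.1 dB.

At s = jω = j328:
zero (s+100): 100 + j328 → |·| = √(100²+328²) = √117584 ≈ 342.91, ∠ = arctan(328/100) ≈ 73.04°
quadratic: (j328)² + 1.16·j328 + 4 = -107580 + j380.48 → |·| ≈ 1.0758e+05, ∠ ≈ 179.80°
|T| = 8 · 342.91 / 1.0758e+05 ≈ 0.0255
Gain = 20 log₁₀(0.0255) ≈ -31.87 dB

-31.9 dB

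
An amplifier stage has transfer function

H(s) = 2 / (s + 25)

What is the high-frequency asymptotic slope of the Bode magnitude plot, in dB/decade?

Each pole contributes −20 dB/decade at high frequency; each zero contributes +20 dB/decade.
Net: 0 zero(s) − 1 pole(s) → -20 dB/decade.

-20 dB/decade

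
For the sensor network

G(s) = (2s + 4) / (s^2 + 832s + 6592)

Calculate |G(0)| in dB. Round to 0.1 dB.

-64.3 dB

G(0) = 4 / 6592 ≈ 0.0006068
20 log₁₀(0.0006068) ≈ -64.34 dB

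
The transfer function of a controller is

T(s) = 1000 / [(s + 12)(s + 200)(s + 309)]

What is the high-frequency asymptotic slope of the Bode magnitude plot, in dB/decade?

Each pole contributes −20 dB/decade at high frequency; each zero contributes +20 dB/decade.
Net: 0 zero(s) − 3 pole(s) → -60 dB/decade.

-60 dB/decade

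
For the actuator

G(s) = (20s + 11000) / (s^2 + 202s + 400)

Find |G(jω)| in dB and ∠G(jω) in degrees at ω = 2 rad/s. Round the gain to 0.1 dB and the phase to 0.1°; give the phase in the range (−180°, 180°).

25.8 dB, -45.4°

Substitute s = j2:
Numerator: 20(j2) + 11000 = 11000 + j40
Denominator: (j2)^2 + 202(j2) + 400 = 396 + j404
|N| = √(11000² + 40²) ≈ 11000, ∠N ≈ 0.21°
|D| = √(396² + 404²) ≈ 565.71, ∠D ≈ 45.57°
|G| = 11000 / 565.71 ≈ 19.445
Gain = 20 log₁₀(19.445) ≈ 25.78 dB
∠G = 0.21° − 45.57° = -45.36°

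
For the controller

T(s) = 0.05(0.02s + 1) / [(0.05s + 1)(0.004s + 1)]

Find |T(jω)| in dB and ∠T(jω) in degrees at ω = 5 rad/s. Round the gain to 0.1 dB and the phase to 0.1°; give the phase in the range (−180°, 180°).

At ω = 5 rad/s:
zero (1 + j5·0.02) = 1 + j0.1 → |·| ≈ 1.005, ∠ ≈ 5.71°
pole (1 + j5·0.05) = 1 + j0.25 → |·| ≈ 1.0308, ∠ ≈ 14.04°
pole (1 + j5·0.004) = 1 + j0.02 → |·| ≈ 1.0002, ∠ ≈ 1.15°
|T| = 0.05 · 1.005 / (1.0308 · 1.0002) ≈ 0.048739
Gain = 20 log₁₀(0.048739) ≈ -26.24 dB
∠T = (5.71°) − (14.04° + 1.15°) = -9.48°

-26.2 dB, -9.5°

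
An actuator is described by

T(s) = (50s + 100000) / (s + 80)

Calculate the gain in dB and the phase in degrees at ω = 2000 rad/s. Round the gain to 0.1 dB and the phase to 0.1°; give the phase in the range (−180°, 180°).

Substitute s = j2000:
Numerator: 50(j2000) + 100000 = 100000 + j100000
Denominator: (j2000) + 80 = 80 + j2000
|N| = √(100000² + 100000²) ≈ 1.4142e+05, ∠N ≈ 45.00°
|D| = √(80² + 2000²) ≈ 2001.6, ∠D ≈ 87.71°
|T| = 1.4142e+05 / 2001.6 ≈ 70.653
Gain = 20 log₁₀(70.653) ≈ 36.98 dB
∠T = 45.00° − 87.71° = -42.71°

37.0 dB, -42.7°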